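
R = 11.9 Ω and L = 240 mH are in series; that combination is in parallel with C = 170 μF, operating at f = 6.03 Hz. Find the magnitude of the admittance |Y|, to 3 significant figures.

ω = 2πf = 37.89 rad/s
X_L = ωL = 9.09 Ω
X_C = 1/(ωC) = 155 Ω
Branch 1 (R+jX_L): Z₁ = 11.9 + j9.09 Ω, |Z₁| = 15.0 Ω
Branch 2 (−jX_C): Z₂ = −j155 Ω
Parallel: Z = Z₁Z₂/(Z₁+Z₂), |Z| = 15.9 Ω, ∠Z = 32.7°
|Y| = 1/|Z| = 63.1 mS

63.1 mS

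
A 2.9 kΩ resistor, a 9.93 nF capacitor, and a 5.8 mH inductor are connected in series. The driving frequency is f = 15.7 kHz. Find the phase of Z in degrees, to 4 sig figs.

ω = 2πf = 98650 rad/s
X_L = ωL = 572.1 Ω
X_C = 1/(ωC) = 1021 Ω
Net reactance X = X_L − X_C = -448.7 Ω
Z = 2900 − j448.7 Ω
|Z| = √(2900² + 448.7²) = 2935 Ω
∠Z = arctan(-448.7/2900) = -8.796°

-8.796°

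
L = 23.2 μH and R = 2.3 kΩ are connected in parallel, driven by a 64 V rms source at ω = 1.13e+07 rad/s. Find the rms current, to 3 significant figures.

X_L = ωL = 262 Ω
Parallel: admittances add. Y = 1/R + 1/(jωL)
Y = (0.000435 − j0.00381) S
|Y| = 0.00384 S → |Z| = 1/|Y| = 260 Ω, ∠Z = −∠Y = 83.5°
I = V/|Z| = 64/260 = 246 mA

246 mA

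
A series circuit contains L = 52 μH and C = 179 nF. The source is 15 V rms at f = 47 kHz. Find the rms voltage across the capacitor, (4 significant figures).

ω = 2πf = 295300 rad/s
X_L = ωL = 15.36 Ω
X_C = 1/(ωC) = 18.92 Ω
Net reactance X = X_L − X_C = -3.562 Ω
Z = − j3.562 Ω
|Z| = √(0² + 3.562²) = 3.562 Ω
I = V/|Z| = 4.212 A
V_C = I·|Z_C| = 4.212 × 18.92 = 79.67 V

79.67 V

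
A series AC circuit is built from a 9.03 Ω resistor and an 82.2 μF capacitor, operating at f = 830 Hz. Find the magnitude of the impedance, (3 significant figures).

ω = 2πf = 5215 rad/s
X_C = 1/(ωC) = 2.33 Ω
Z = 9.03 − j2.33 Ω
|Z| = √(9.03² + 2.33²) = 9.33 Ω

9.33 Ω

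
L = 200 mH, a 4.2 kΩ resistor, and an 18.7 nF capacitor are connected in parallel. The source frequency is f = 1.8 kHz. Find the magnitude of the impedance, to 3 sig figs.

3020 Ω

ω = 2πf = 11310 rad/s
X_L = ωL = 2260 Ω
X_C = 1/(ωC) = 4730 Ω
Parallel: admittances add. Y = 1/R + 1/(jωL) + jωC
Y = (0.000238 − j0.000231) S
|Y| = 0.000331 S → |Z| = 1/|Y| = 3020 Ω, ∠Z = −∠Y = 44.1°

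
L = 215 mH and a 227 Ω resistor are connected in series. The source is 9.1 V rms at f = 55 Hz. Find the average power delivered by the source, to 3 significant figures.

ω = 2πf = 345.6 rad/s
X_L = ωL = 74.3 Ω
Z = 227 + j74.3 Ω
|Z| = √(227² + 74.3²) = 239 Ω
∠Z = arctan(74.3/227) = 18.1°
I = V/|Z| = 38.1 mA
P = VI cos φ = 9.1 × 0.0381 × cos(18.1°) = 330 mW

330 mW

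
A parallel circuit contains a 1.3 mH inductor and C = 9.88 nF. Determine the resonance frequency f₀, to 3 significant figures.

44.4 kHz

ω₀ = 1/√(LC) = 1/√(0.0013 × 9.88e-09) = 279000 rad/s
f₀ = ω₀/(2π) = 44.4 kHz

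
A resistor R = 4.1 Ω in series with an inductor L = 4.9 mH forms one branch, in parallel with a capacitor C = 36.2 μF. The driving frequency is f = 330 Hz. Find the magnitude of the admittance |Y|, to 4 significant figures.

ω = 2πf = 2073 rad/s
X_L = ωL = 10.16 Ω
X_C = 1/(ωC) = 13.32 Ω
Branch 1 (R+jX_L): Z₁ = 4.100 + j10.16 Ω, |Z₁| = 10.96 Ω
Branch 2 (−jX_C): Z₂ = −j13.32 Ω
Parallel: Z = Z₁Z₂/(Z₁+Z₂), |Z| = 28.19 Ω, ∠Z = 15.67°
|Y| = 1/|Z| = 35.48 mS

35.48 mS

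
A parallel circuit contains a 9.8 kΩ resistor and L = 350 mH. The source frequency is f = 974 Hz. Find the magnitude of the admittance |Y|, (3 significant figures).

ω = 2πf = 6120 rad/s
X_L = ωL = 2140 Ω
Parallel: admittances add. Y = 1/R + 1/(jωL)
Y = (0.000102 − j0.000467) S
|Y| = 0.000478 S → |Z| = 1/|Y| = 2090 Ω, ∠Z = −∠Y = 77.7°

478 μS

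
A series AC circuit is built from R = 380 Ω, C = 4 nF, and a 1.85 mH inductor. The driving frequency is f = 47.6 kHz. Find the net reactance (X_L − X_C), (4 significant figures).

ω = 2πf = 299100 rad/s
X_L = ωL = 553.3 Ω
X_C = 1/(ωC) = 835.9 Ω
X = 553.3 − 835.9 = -282.6 Ω

-282.6 Ω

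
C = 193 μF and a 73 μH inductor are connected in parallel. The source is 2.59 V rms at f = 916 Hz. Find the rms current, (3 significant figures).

3.29 A

ω = 2πf = 5755 rad/s
X_L = ωL = 0.420 Ω
X_C = 1/(ωC) = 0.900 Ω
Parallel: admittances add. Y = 1/(jωL) + jωC
Y = (0 − j1.27) S
|Y| = 1.27 S → |Z| = 1/|Y| = 0.788 Ω, ∠Z = −∠Y = 90.0°
I = V/|Z| = 2.59/0.788 = 3.29 A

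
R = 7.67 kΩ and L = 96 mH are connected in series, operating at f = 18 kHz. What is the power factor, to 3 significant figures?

ω = 2πf = 113100 rad/s
X_L = ωL = 10900 Ω
Z = 7670 + j10900 Ω
|Z| = √(7670² + 10900²) = 13300 Ω
∠Z = arctan(10900/7670) = 54.8°
cos φ = cos(54.8°) = 0.577

0.577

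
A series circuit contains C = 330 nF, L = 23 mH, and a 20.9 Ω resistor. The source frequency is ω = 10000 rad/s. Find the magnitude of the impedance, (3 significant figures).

76.0 Ω

X_L = ωL = 230 Ω
X_C = 1/(ωC) = 303 Ω
Net reactance X = X_L − X_C = -73.0 Ω
Z = 20.9 − j73.0 Ω
|Z| = √(20.9² + 73.0²) = 76.0 Ω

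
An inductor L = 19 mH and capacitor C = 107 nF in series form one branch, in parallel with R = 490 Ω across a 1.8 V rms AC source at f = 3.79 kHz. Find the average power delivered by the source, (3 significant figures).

ω = 2πf = 23810 rad/s
X_L = ωL = 452 Ω
X_C = 1/(ωC) = 392 Ω
Branch 1: Z₁ = R = 490 Ω
Branch 2 (series LC): Z₂ = j(X_L − X_C) = j60.0 Ω
Parallel: Z = Z₁Z₂/(Z₁+Z₂), |Z| = 59.5 Ω, ∠Z = 83.0°
I = V/|Z| = 30.2 mA
P = VI cos φ = 1.8 × 0.0302 × cos(83.0°) = 6.61 mW

6.61 mW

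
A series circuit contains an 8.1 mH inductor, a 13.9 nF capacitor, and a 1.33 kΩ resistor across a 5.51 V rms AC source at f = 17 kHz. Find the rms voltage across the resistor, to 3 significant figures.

ω = 2πf = 106800 rad/s
X_L = ωL = 865 Ω
X_C = 1/(ωC) = 674 Ω
Net reactance X = X_L − X_C = 192 Ω
Z = 1330 + j192 Ω
|Z| = √(1330² + 192²) = 1340 Ω
I = V/|Z| = 4.10 mA
V_R = I·|Z_R| = 0.00410 × 1330 = 5.45 V

5.45 V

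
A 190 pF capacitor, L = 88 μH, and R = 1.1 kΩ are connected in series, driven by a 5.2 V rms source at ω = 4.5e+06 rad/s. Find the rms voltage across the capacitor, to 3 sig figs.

4.52 V

X_L = ωL = 396 Ω
X_C = 1/(ωC) = 1170 Ω
Net reactance X = X_L − X_C = -774 Ω
Z = 1100 − j774 Ω
|Z| = √(1100² + 774²) = 1340 Ω
I = V/|Z| = 3.87 mA
V_C = I·|Z_C| = 0.00387 × 1170 = 4.52 V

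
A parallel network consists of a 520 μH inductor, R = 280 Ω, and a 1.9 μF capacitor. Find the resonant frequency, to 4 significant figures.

5.063 kHz

ω₀ = 1/√(LC) = 1/√(0.00052 × 1.9e-06) = 31810 rad/s
f₀ = ω₀/(2π) = 5.063 kHz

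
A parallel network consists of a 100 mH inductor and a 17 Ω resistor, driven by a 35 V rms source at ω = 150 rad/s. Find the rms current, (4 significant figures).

3.112 A

X_L = ωL = 15.00 Ω
Parallel: admittances add. Y = 1/R + 1/(jωL)
Y = (0.05882 − j0.06667) S
|Y| = 0.08891 S → |Z| = 1/|Y| = 11.25 Ω, ∠Z = −∠Y = 48.58°
I = V/|Z| = 35/11.25 = 3.112 A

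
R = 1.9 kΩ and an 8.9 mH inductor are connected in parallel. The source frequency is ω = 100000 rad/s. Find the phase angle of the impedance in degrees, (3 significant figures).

X_L = ωL = 890 Ω
Parallel: admittances add. Y = 1/R + 1/(jωL)
Y = (0.000526 − j0.00112) S
|Y| = 0.00124 S → |Z| = 1/|Y| = 806 Ω, ∠Z = −∠Y = 64.9°

64.9°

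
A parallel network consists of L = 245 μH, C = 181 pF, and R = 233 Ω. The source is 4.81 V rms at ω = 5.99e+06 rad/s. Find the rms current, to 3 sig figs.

X_L = ωL = 1470 Ω
X_C = 1/(ωC) = 922 Ω
Parallel: admittances add. Y = 1/R + 1/(jωL) + jωC
Y = (0.00429 + j0.000403) S
|Y| = 0.00431 S → |Z| = 1/|Y| = 232 Ω, ∠Z = −∠Y = -5.36°
I = V/|Z| = 4.81/232 = 20.7 mA

20.7 mA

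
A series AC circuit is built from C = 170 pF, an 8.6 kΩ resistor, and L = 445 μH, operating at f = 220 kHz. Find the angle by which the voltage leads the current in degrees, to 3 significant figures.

-22.9°

ω = 2πf = 1.382e+06 rad/s
X_L = ωL = 615 Ω
X_C = 1/(ωC) = 4260 Ω
Net reactance X = X_L − X_C = -3640 Ω
Z = 8600 − j3640 Ω
|Z| = √(8600² + 3640²) = 9340 Ω
∠Z = arctan(-3640/8600) = -22.9°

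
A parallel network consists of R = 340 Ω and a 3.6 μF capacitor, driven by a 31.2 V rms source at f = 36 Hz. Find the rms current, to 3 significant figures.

ω = 2πf = 226.2 rad/s
X_C = 1/(ωC) = 1230 Ω
Parallel: admittances add. Y = 1/R + jωC
Y = (0.00294 + j0.000814) S
|Y| = 0.00305 S → |Z| = 1/|Y| = 328 Ω, ∠Z = −∠Y = -15.5°
I = V/|Z| = 31.2/328 = 95.2 mA

95.2 mA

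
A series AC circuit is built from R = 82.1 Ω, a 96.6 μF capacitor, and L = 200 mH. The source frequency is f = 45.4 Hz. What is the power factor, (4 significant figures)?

ω = 2πf = 285.3 rad/s
X_L = ωL = 57.05 Ω
X_C = 1/(ωC) = 36.29 Ω
Net reactance X = X_L − X_C = 20.76 Ω
Z = 82.10 + j20.76 Ω
|Z| = √(82.10² + 20.76²) = 84.68 Ω
∠Z = arctan(20.76/82.10) = 14.19°
cos φ = cos(14.19°) = 0.9695

0.9695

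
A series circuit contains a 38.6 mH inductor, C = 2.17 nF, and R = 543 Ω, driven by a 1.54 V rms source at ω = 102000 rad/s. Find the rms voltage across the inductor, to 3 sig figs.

7.63 V

X_L = ωL = 3940 Ω
X_C = 1/(ωC) = 4520 Ω
Net reactance X = X_L − X_C = -581 Ω
Z = 543 − j581 Ω
|Z| = √(543² + 581²) = 795 Ω
I = V/|Z| = 1.94 mA
V_L = I·|Z_L| = 0.00194 × 3940 = 7.63 V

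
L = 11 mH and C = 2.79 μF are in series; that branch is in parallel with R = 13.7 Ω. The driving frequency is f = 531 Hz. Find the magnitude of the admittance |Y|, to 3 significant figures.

74.3 mS

ω = 2πf = 3336 rad/s
X_L = ωL = 36.7 Ω
X_C = 1/(ωC) = 107 Ω
Branch 1: Z₁ = R = 13.7 Ω
Branch 2 (series LC): Z₂ = j(X_L − X_C) = −j70.7 Ω
Parallel: Z = Z₁Z₂/(Z₁+Z₂), |Z| = 13.5 Ω, ∠Z = -11.0°
|Y| = 1/|Z| = 74.3 mS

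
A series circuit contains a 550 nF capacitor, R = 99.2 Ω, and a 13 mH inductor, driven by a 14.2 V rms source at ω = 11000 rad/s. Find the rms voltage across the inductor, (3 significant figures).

X_L = ωL = 143 Ω
X_C = 1/(ωC) = 165 Ω
Net reactance X = X_L − X_C = -22.3 Ω
Z = 99.2 − j22.3 Ω
|Z| = √(99.2² + 22.3²) = 102 Ω
I = V/|Z| = 140 mA
V_L = I·|Z_L| = 0.140 × 143 = 20.0 V

20.0 V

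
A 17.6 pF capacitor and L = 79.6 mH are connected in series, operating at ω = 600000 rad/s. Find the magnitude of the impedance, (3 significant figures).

X_L = ωL = 47800 Ω
X_C = 1/(ωC) = 94700 Ω
Net reactance X = X_L − X_C = -46900 Ω
Z = − j46900 Ω
|Z| = √(0² + 46900²) = 46900 Ω

46900 Ω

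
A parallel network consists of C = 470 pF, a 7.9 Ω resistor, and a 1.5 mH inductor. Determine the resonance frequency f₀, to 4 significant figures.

189.6 kHz

ω₀ = 1/√(LC) = 1/√(0.0015 × 4.7e-10) = 1.191e+06 rad/s
f₀ = ω₀/(2π) = 189.6 kHz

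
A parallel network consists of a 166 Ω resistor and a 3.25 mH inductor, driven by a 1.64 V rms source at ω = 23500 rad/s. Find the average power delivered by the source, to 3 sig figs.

16.2 mW

X_L = ωL = 76.4 Ω
Parallel: admittances add. Y = 1/R + 1/(jωL)
Y = (0.00602 − j0.0131) S
|Y| = 0.0144 S → |Z| = 1/|Y| = 69.4 Ω, ∠Z = −∠Y = 65.3°
I = V/|Z| = 23.6 mA
P = VI cos φ = 1.64 × 0.0236 × cos(65.3°) = 16.2 mW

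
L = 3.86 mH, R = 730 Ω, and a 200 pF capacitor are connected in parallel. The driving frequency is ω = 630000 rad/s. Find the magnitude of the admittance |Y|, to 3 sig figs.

1.40 mS

X_L = ωL = 2430 Ω
X_C = 1/(ωC) = 7940 Ω
Parallel: admittances add. Y = 1/R + 1/(jωL) + jωC
Y = (0.00137 − j0.000285) S
|Y| = 0.00140 S → |Z| = 1/|Y| = 715 Ω, ∠Z = −∠Y = 11.8°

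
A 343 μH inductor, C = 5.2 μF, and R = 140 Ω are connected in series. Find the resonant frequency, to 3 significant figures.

ω₀ = 1/√(LC) = 1/√(0.000343 × 5.2e-06) = 23680 rad/s
f₀ = ω₀/(2π) = 3.77 kHz

3.77 kHz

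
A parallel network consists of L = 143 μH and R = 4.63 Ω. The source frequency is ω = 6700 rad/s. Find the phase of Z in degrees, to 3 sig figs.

X_L = ωL = 0.958 Ω
Parallel: admittances add. Y = 1/R + 1/(jωL)
Y = (0.216 − j1.04) S
|Y| = 1.07 S → |Z| = 1/|Y| = 0.938 Ω, ∠Z = −∠Y = 78.3°

78.3°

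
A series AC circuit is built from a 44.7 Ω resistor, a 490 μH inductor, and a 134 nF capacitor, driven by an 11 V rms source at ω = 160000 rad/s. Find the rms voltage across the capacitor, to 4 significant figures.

X_L = ωL = 78.40 Ω
X_C = 1/(ωC) = 46.64 Ω
Net reactance X = X_L − X_C = 31.76 Ω
Z = 44.70 + j31.76 Ω
|Z| = √(44.70² + 31.76²) = 54.83 Ω
I = V/|Z| = 200.6 mA
V_C = I·|Z_C| = 0.2006 × 46.64 = 9.357 V

9.357 V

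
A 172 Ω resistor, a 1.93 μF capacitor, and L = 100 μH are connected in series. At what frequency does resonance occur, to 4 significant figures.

ω₀ = 1/√(LC) = 1/√(0.0001 × 1.93e-06) = 71980 rad/s
f₀ = ω₀/(2π) = 11.46 kHz

11.46 kHz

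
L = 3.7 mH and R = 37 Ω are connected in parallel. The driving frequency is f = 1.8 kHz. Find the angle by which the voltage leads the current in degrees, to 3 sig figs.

ω = 2πf = 11310 rad/s
X_L = ωL = 41.8 Ω
Parallel: admittances add. Y = 1/R + 1/(jωL)
Y = (0.0270 − j0.0239) S
|Y| = 0.0361 S → |Z| = 1/|Y| = 27.7 Ω, ∠Z = −∠Y = 41.5°

41.5°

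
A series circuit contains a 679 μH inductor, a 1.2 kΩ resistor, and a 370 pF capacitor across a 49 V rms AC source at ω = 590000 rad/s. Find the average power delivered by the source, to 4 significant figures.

X_L = ωL = 400.6 Ω
X_C = 1/(ωC) = 4581 Ω
Net reactance X = X_L − X_C = -4180 Ω
Z = 1200 − j4180 Ω
|Z| = √(1200² + 4180²) = 4349 Ω
∠Z = arctan(-4180/1200) = -73.98°
I = V/|Z| = 11.27 mA
P = VI cos φ = 49 × 0.01127 × cos(-73.98°) = 152.3 mW

152.3 mW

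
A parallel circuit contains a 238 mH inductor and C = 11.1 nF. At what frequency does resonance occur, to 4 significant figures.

3.096 kHz

ω₀ = 1/√(LC) = 1/√(0.238 × 1.11e-08) = 19460 rad/s
f₀ = ω₀/(2π) = 3.096 kHz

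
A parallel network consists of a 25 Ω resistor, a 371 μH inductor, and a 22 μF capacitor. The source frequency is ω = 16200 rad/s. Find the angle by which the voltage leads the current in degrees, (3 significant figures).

-78.1°

X_L = ωL = 6.01 Ω
X_C = 1/(ωC) = 2.81 Ω
Parallel: admittances add. Y = 1/R + 1/(jωL) + jωC
Y = (0.0400 + j0.190) S
|Y| = 0.194 S → |Z| = 1/|Y| = 5.15 Ω, ∠Z = −∠Y = -78.1°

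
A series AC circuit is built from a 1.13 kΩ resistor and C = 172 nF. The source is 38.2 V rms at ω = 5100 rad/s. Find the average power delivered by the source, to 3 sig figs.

640 mW

X_C = 1/(ωC) = 1140 Ω
Z = 1130 − j1140 Ω
|Z| = √(1130² + 1140²) = 1610 Ω
∠Z = arctan(-1140/1130) = -45.3°
I = V/|Z| = 23.8 mA
P = VI cos φ = 38.2 × 0.0238 × cos(-45.3°) = 640 mW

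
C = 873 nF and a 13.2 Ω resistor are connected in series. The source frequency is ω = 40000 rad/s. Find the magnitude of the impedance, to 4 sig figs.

31.53 Ω

X_C = 1/(ωC) = 28.64 Ω
Z = 13.20 − j28.64 Ω
|Z| = √(13.20² + 28.64²) = 31.53 Ω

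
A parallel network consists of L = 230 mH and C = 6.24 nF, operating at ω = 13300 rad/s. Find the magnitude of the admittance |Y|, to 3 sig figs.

244 μS

X_L = ωL = 3060 Ω
X_C = 1/(ωC) = 12000 Ω
Parallel: admittances add. Y = 1/(jωL) + jωC
Y = (0 − j0.000244) S
|Y| = 0.000244 S → |Z| = 1/|Y| = 4100 Ω, ∠Z = −∠Y = 90.0°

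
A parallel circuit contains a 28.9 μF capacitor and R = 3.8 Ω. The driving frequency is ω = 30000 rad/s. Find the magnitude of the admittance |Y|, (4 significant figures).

906.1 mS

X_C = 1/(ωC) = 1.153 Ω
Parallel: admittances add. Y = 1/R + jωC
Y = (0.2632 + j0.8670) S
|Y| = 0.9061 S → |Z| = 1/|Y| = 1.104 Ω, ∠Z = −∠Y = -73.12°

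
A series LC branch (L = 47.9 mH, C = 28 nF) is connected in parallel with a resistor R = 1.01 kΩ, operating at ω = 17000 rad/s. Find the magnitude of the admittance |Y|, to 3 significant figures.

X_L = ωL = 814 Ω
X_C = 1/(ωC) = 2100 Ω
Branch 1: Z₁ = R = 1010 Ω
Branch 2 (series LC): Z₂ = j(X_L − X_C) = −j1290 Ω
Parallel: Z = Z₁Z₂/(Z₁+Z₂), |Z| = 794 Ω, ∠Z = -38.1°
|Y| = 1/|Z| = 1.26 mS

1.26 mS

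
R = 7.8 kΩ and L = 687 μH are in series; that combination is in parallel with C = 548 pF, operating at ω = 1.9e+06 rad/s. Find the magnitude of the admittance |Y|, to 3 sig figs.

X_L = ωL = 1310 Ω
X_C = 1/(ωC) = 960 Ω
Branch 1 (R+jX_L): Z₁ = 7800 + j1310 Ω, |Z₁| = 7910 Ω
Branch 2 (−jX_C): Z₂ = −j960 Ω
Parallel: Z = Z₁Z₂/(Z₁+Z₂), |Z| = 973 Ω, ∠Z = -83.0°
|Y| = 1/|Z| = 1.03 mS

1.03 mS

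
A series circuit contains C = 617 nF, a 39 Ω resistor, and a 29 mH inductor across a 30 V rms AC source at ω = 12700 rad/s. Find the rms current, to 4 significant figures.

X_L = ωL = 368.3 Ω
X_C = 1/(ωC) = 127.6 Ω
Net reactance X = X_L − X_C = 240.7 Ω
Z = 39.00 + j240.7 Ω
|Z| = √(39.00² + 240.7²) = 243.8 Ω
I = V/|Z| = 30/243.8 = 123.0 mA

123.0 mA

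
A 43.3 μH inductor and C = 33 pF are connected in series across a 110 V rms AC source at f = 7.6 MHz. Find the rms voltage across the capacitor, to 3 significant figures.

48.7 V

ω = 2πf = 4.775e+07 rad/s
X_L = ωL = 2070 Ω
X_C = 1/(ωC) = 635 Ω
Net reactance X = X_L − X_C = 1430 Ω
Z = j1430 Ω
|Z| = √(0² + 1430²) = 1430 Ω
I = V/|Z| = 76.8 mA
V_C = I·|Z_C| = 0.0768 × 635 = 48.7 V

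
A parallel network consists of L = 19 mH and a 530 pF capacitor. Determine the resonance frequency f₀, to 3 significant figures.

ω₀ = 1/√(LC) = 1/√(0.019 × 5.3e-10) = 315100 rad/s
f₀ = ω₀/(2π) = 50.2 kHz

50.2 kHz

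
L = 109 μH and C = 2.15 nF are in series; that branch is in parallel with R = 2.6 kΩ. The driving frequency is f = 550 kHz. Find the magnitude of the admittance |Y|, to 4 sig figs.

4.149 mS

ω = 2πf = 3.456e+06 rad/s
X_L = ωL = 376.7 Ω
X_C = 1/(ωC) = 134.6 Ω
Branch 1: Z₁ = R = 2600 Ω
Branch 2 (series LC): Z₂ = j(X_L − X_C) = j242.1 Ω
Parallel: Z = Z₁Z₂/(Z₁+Z₂), |Z| = 241.0 Ω, ∠Z = 84.68°
|Y| = 1/|Z| = 4.149 mS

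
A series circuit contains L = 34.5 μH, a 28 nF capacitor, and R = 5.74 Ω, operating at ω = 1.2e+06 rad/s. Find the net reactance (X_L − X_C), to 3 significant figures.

11.6 Ω

X_L = ωL = 41.4 Ω
X_C = 1/(ωC) = 29.8 Ω
X = 41.4 − 29.8 = 11.6 Ω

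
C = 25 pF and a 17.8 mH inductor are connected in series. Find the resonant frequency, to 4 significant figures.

ω₀ = 1/√(LC) = 1/√(0.0178 × 2.5e-11) = 1.499e+06 rad/s
f₀ = ω₀/(2π) = 238.6 kHz

238.6 kHz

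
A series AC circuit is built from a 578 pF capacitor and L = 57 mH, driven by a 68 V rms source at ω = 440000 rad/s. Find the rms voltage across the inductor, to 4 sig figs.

X_L = ωL = 25080 Ω
X_C = 1/(ωC) = 3932 Ω
Net reactance X = X_L − X_C = 21150 Ω
Z = j21150 Ω
|Z| = √(0² + 21150²) = 21150 Ω
I = V/|Z| = 3.215 mA
V_L = I·|Z_L| = 0.003215 × 25080 = 80.64 V

80.64 V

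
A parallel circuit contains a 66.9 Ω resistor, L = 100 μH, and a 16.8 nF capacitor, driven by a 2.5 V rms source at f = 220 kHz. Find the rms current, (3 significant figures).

ω = 2πf = 1.382e+06 rad/s
X_L = ωL = 138 Ω
X_C = 1/(ωC) = 43.1 Ω
Parallel: admittances add. Y = 1/R + 1/(jωL) + jωC
Y = (0.0149 + j0.0160) S
|Y| = 0.0219 S → |Z| = 1/|Y| = 45.7 Ω, ∠Z = −∠Y = -46.9°
I = V/|Z| = 2.5/45.7 = 54.7 mA

54.7 mA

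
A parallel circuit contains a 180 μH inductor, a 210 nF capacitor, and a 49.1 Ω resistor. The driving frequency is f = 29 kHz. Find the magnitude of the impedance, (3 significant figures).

45.9 Ω

ω = 2πf = 182200 rad/s
X_L = ωL = 32.8 Ω
X_C = 1/(ωC) = 26.1 Ω
Parallel: admittances add. Y = 1/R + 1/(jωL) + jωC
Y = (0.0204 + j0.00778) S
|Y| = 0.0218 S → |Z| = 1/|Y| = 45.9 Ω, ∠Z = −∠Y = -20.9°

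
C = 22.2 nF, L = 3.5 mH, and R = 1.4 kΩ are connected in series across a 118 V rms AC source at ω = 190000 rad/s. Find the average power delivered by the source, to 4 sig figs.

X_L = ωL = 665.0 Ω
X_C = 1/(ωC) = 237.1 Ω
Net reactance X = X_L − X_C = 427.9 Ω
Z = 1400 + j427.9 Ω
|Z| = √(1400² + 427.9²) = 1464 Ω
∠Z = arctan(427.9/1400) = 17.00°
I = V/|Z| = 80.60 mA
P = VI cos φ = 118 × 0.08060 × cos(17.00°) = 9.096 W

9.096 W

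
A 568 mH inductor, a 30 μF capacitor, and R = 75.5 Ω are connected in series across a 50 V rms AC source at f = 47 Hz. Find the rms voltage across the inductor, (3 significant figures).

ω = 2πf = 295.3 rad/s
X_L = ωL = 168 Ω
X_C = 1/(ωC) = 113 Ω
Net reactance X = X_L − X_C = 54.9 Ω
Z = 75.5 + j54.9 Ω
|Z| = √(75.5² + 54.9²) = 93.3 Ω
I = V/|Z| = 536 mA
V_L = I·|Z_L| = 0.536 × 168 = 89.9 V

89.9 V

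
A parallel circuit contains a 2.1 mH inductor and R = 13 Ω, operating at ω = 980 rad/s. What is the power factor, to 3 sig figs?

0.156

X_L = ωL = 2.06 Ω
Parallel: admittances add. Y = 1/R + 1/(jωL)
Y = (0.0769 − j0.486) S
|Y| = 0.492 S → |Z| = 1/|Y| = 2.03 Ω, ∠Z = −∠Y = 81.0°
cos φ = cos(81.0°) = 0.156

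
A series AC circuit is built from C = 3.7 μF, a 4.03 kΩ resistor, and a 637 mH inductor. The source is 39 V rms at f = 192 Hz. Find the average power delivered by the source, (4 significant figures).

370.7 mW

ω = 2πf = 1206 rad/s
X_L = ωL = 768.5 Ω
X_C = 1/(ωC) = 224.0 Ω
Net reactance X = X_L − X_C = 544.4 Ω
Z = 4030 + j544.4 Ω
|Z| = √(4030² + 544.4²) = 4067 Ω
∠Z = arctan(544.4/4030) = 7.694°
I = V/|Z| = 9.590 mA
P = VI cos φ = 39 × 0.009590 × cos(7.694°) = 370.7 mW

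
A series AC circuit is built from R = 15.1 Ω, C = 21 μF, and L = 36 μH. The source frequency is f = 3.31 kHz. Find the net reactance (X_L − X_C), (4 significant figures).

ω = 2πf = 20800 rad/s
X_L = ωL = 0.7487 Ω
X_C = 1/(ωC) = 2.290 Ω
X = 0.7487 − 2.290 = -1.541 Ω

-1.541 Ω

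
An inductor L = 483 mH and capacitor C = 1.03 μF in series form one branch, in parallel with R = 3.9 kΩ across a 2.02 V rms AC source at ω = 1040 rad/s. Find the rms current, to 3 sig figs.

4.71 mA

X_L = ωL = 502 Ω
X_C = 1/(ωC) = 934 Ω
Branch 1: Z₁ = R = 3900 Ω
Branch 2 (series LC): Z₂ = j(X_L − X_C) = −j431 Ω
Parallel: Z = Z₁Z₂/(Z₁+Z₂), |Z| = 429 Ω, ∠Z = -83.7°
I = V/|Z| = 2.02/429 = 4.71 mA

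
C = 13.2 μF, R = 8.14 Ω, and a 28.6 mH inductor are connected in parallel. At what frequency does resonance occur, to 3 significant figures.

259 Hz

ω₀ = 1/√(LC) = 1/√(0.0286 × 1.32e-05) = 1628 rad/s
f₀ = ω₀/(2π) = 259 Hz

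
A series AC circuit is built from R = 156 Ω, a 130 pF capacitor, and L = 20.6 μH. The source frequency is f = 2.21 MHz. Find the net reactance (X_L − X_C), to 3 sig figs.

-268 Ω

ω = 2πf = 1.389e+07 rad/s
X_L = ωL = 286 Ω
X_C = 1/(ωC) = 554 Ω
X = 286 − 554 = -268 Ω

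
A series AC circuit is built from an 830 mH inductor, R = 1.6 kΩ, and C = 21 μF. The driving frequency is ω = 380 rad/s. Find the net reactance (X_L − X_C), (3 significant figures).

X_L = ωL = 315 Ω
X_C = 1/(ωC) = 125 Ω
X = 315 − 125 = 190 Ω

190 Ω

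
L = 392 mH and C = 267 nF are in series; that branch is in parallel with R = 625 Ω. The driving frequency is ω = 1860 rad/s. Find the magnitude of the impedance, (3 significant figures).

562 Ω

X_L = ωL = 729 Ω
X_C = 1/(ωC) = 2010 Ω
Branch 1: Z₁ = R = 625 Ω
Branch 2 (series LC): Z₂ = j(X_L − X_C) = −j1280 Ω
Parallel: Z = Z₁Z₂/(Z₁+Z₂), |Z| = 562 Ω, ∠Z = -25.9°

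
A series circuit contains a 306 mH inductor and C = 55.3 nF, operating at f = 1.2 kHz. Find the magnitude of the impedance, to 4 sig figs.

ω = 2πf = 7540 rad/s
X_L = ωL = 2307 Ω
X_C = 1/(ωC) = 2398 Ω
Net reactance X = X_L − X_C = -91.17 Ω
Z = − j91.17 Ω
|Z| = √(0² + 91.17²) = 91.17 Ω

91.17 Ω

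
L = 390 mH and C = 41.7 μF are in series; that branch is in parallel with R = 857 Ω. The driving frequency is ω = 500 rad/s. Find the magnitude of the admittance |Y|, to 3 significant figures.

6.90 mS

X_L = ωL = 195 Ω
X_C = 1/(ωC) = 48.0 Ω
Branch 1: Z₁ = R = 857 Ω
Branch 2 (series LC): Z₂ = j(X_L − X_C) = j147 Ω
Parallel: Z = Z₁Z₂/(Z₁+Z₂), |Z| = 145 Ω, ∠Z = 80.3°
|Y| = 1/|Z| = 6.90 mS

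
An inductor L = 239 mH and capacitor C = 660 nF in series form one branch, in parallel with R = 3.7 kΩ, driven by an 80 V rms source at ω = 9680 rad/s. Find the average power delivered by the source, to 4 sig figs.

1.730 W

X_L = ωL = 2314 Ω
X_C = 1/(ωC) = 156.5 Ω
Branch 1: Z₁ = R = 3700 Ω
Branch 2 (series LC): Z₂ = j(X_L − X_C) = j2157 Ω
Parallel: Z = Z₁Z₂/(Z₁+Z₂), |Z| = 1863 Ω, ∠Z = 59.76°
I = V/|Z| = 42.93 mA
P = VI cos φ = 80 × 0.04293 × cos(59.76°) = 1.730 W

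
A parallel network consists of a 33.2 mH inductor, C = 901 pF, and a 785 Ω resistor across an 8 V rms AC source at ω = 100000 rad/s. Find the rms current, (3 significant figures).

X_L = ωL = 3320 Ω
X_C = 1/(ωC) = 11100 Ω
Parallel: admittances add. Y = 1/R + 1/(jωL) + jωC
Y = (0.00127 − j0.000211) S
|Y| = 0.00129 S → |Z| = 1/|Y| = 774 Ω, ∠Z = −∠Y = 9.41°
I = V/|Z| = 8/774 = 10.3 mA

10.3 mA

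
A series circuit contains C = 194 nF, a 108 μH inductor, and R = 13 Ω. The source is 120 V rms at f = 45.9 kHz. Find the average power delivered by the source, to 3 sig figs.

542 W

ω = 2πf = 288400 rad/s
X_L = ωL = 31.1 Ω
X_C = 1/(ωC) = 17.9 Ω
Net reactance X = X_L − X_C = 13.3 Ω
Z = 13.0 + j13.3 Ω
|Z| = √(13.0² + 13.3²) = 18.6 Ω
∠Z = arctan(13.3/13.0) = 45.6°
I = V/|Z| = 6.46 A
P = VI cos φ = 120 × 6.46 × cos(45.6°) = 542 W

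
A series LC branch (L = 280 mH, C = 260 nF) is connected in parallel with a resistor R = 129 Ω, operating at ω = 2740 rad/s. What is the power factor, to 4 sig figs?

X_L = ωL = 767.2 Ω
X_C = 1/(ωC) = 1404 Ω
Branch 1: Z₁ = R = 129.0 Ω
Branch 2 (series LC): Z₂ = j(X_L − X_C) = −j636.5 Ω
Parallel: Z = Z₁Z₂/(Z₁+Z₂), |Z| = 126.4 Ω, ∠Z = -11.46°
cos φ = cos(-11.46°) = 0.9801

0.9801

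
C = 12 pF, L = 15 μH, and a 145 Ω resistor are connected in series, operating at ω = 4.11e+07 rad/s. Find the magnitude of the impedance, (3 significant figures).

1420 Ω

X_L = ωL = 616 Ω
X_C = 1/(ωC) = 2030 Ω
Net reactance X = X_L − X_C = -1410 Ω
Z = 145 − j1410 Ω
|Z| = √(145² + 1410²) = 1420 Ω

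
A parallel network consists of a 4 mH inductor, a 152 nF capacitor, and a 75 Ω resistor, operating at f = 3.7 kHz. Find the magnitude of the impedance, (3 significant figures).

66.0 Ω

ω = 2πf = 23250 rad/s
X_L = ωL = 93.0 Ω
X_C = 1/(ωC) = 283 Ω
Parallel: admittances add. Y = 1/R + 1/(jωL) + jωC
Y = (0.0133 − j0.00722) S
|Y| = 0.0152 S → |Z| = 1/|Y| = 66.0 Ω, ∠Z = −∠Y = 28.4°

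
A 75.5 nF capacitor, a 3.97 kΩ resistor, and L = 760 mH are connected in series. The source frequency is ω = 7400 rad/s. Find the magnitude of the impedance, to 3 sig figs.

X_L = ωL = 5620 Ω
X_C = 1/(ωC) = 1790 Ω
Net reactance X = X_L − X_C = 3830 Ω
Z = 3970 + j3830 Ω
|Z| = √(3970² + 3830²) = 5520 Ω

5520 Ω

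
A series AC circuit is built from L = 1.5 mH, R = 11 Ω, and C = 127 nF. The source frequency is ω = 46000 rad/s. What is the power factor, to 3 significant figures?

0.107

X_L = ωL = 69.0 Ω
X_C = 1/(ωC) = 171 Ω
Net reactance X = X_L − X_C = -102 Ω
Z = 11.0 − j102 Ω
|Z| = √(11.0² + 102²) = 103 Ω
∠Z = arctan(-102/11.0) = -83.9°
cos φ = cos(-83.9°) = 0.107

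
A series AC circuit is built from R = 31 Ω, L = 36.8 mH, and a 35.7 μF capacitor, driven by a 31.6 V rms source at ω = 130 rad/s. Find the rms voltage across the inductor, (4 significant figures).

X_L = ωL = 4.784 Ω
X_C = 1/(ωC) = 215.5 Ω
Net reactance X = X_L − X_C = -210.7 Ω
Z = 31.00 − j210.7 Ω
|Z| = √(31.00² + 210.7²) = 213.0 Ω
I = V/|Z| = 148.4 mA
V_L = I·|Z_L| = 0.1484 × 4.784 = 0.7099 V

0.7099 V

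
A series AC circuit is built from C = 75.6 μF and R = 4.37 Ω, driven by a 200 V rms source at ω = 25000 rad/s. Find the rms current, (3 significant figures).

X_C = 1/(ωC) = 0.529 Ω
Z = 4.37 − j0.529 Ω
|Z| = √(4.37² + 0.529²) = 4.40 Ω
I = V/|Z| = 200/4.40 = 45.4 A

45.4 A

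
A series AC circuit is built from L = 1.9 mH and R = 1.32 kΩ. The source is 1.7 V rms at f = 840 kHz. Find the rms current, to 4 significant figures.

ω = 2πf = 5.278e+06 rad/s
X_L = ωL = 10030 Ω
Z = 1320 + j10030 Ω
|Z| = √(1320² + 10030²) = 10110 Ω
I = V/|Z| = 1.7/10110 = 168.1 μA

168.1 μA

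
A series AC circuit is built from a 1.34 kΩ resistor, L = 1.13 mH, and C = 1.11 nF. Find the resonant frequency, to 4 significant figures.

ω₀ = 1/√(LC) = 1/√(0.00113 × 1.11e-09) = 892900 rad/s
f₀ = ω₀/(2π) = 142.1 kHz

142.1 kHz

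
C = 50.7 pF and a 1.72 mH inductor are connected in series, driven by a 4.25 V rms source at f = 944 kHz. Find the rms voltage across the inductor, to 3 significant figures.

ω = 2πf = 5.931e+06 rad/s
X_L = ωL = 10200 Ω
X_C = 1/(ωC) = 3330 Ω
Net reactance X = X_L − X_C = 6880 Ω
Z = j6880 Ω
|Z| = √(0² + 6880²) = 6880 Ω
I = V/|Z| = 618 μA
V_L = I·|Z_L| = 0.000618 × 10200 = 6.31 V

6.31 V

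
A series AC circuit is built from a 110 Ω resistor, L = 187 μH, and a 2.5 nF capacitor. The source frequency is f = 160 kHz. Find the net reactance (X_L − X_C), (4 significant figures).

ω = 2πf = 1.005e+06 rad/s
X_L = ωL = 188.0 Ω
X_C = 1/(ωC) = 397.9 Ω
X = 188.0 − 397.9 = -209.9 Ω

-209.9 Ω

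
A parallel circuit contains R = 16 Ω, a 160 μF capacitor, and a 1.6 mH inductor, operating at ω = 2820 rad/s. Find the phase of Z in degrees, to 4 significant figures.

-74.77°

X_L = ωL = 4.512 Ω
X_C = 1/(ωC) = 2.216 Ω
Parallel: admittances add. Y = 1/R + 1/(jωL) + jωC
Y = (0.06250 + j0.2296) S
|Y| = 0.2379 S → |Z| = 1/|Y| = 4.203 Ω, ∠Z = −∠Y = -74.77°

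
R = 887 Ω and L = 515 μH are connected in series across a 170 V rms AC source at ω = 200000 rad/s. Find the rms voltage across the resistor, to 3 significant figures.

169 V

X_L = ωL = 103 Ω
Z = 887 + j103 Ω
|Z| = √(887² + 103²) = 893 Ω
I = V/|Z| = 190 mA
V_R = I·|Z_R| = 0.190 × 887 = 169 V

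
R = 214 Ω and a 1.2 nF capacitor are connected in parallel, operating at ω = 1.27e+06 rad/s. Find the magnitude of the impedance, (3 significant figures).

X_C = 1/(ωC) = 656 Ω
Parallel: admittances add. Y = 1/R + jωC
Y = (0.00467 + j0.00152) S
|Y| = 0.00492 S → |Z| = 1/|Y| = 203 Ω, ∠Z = −∠Y = -18.1°

203 Ω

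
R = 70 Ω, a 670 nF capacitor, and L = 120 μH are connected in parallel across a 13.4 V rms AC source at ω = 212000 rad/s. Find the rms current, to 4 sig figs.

1.390 A

X_L = ωL = 25.44 Ω
X_C = 1/(ωC) = 7.040 Ω
Parallel: admittances add. Y = 1/R + 1/(jωL) + jωC
Y = (0.01429 + j0.1027) S
|Y| = 0.1037 S → |Z| = 1/|Y| = 9.641 Ω, ∠Z = −∠Y = -82.08°
I = V/|Z| = 13.4/9.641 = 1.390 A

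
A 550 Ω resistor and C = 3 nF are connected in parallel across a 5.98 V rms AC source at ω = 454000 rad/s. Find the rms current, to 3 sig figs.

X_C = 1/(ωC) = 734 Ω
Parallel: admittances add. Y = 1/R + jωC
Y = (0.00182 + j0.00136) S
|Y| = 0.00227 S → |Z| = 1/|Y| = 440 Ω, ∠Z = −∠Y = -36.8°
I = V/|Z| = 5.98/440 = 13.6 mA

13.6 mA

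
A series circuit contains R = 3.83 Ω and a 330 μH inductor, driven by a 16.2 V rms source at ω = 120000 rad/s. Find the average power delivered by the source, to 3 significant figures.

635 mW

X_L = ωL = 39.6 Ω
Z = 3.83 + j39.6 Ω
|Z| = √(3.83² + 39.6²) = 39.8 Ω
∠Z = arctan(39.6/3.83) = 84.5°
I = V/|Z| = 407 mA
P = VI cos φ = 16.2 × 0.407 × cos(84.5°) = 635 mW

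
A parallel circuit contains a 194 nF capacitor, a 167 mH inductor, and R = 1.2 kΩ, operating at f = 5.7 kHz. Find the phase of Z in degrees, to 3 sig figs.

ω = 2πf = 35810 rad/s
X_L = ωL = 5980 Ω
X_C = 1/(ωC) = 144 Ω
Parallel: admittances add. Y = 1/R + 1/(jωL) + jωC
Y = (0.000833 + j0.00678) S
|Y| = 0.00683 S → |Z| = 1/|Y| = 146 Ω, ∠Z = −∠Y = -83.0°

-83.0°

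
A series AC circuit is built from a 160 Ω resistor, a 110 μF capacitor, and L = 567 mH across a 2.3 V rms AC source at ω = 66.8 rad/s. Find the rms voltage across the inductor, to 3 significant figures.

X_L = ωL = 37.9 Ω
X_C = 1/(ωC) = 136 Ω
Net reactance X = X_L − X_C = -98.2 Ω
Z = 160 − j98.2 Ω
|Z| = √(160² + 98.2²) = 188 Ω
I = V/|Z| = 12.3 mA
V_L = I·|Z_L| = 0.0123 × 37.9 = 0.464 V

0.464 V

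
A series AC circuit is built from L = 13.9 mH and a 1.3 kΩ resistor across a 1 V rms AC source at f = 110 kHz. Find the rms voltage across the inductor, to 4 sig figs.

ω = 2πf = 691200 rad/s
X_L = ωL = 9607 Ω
Z = 1300 + j9607 Ω
|Z| = √(1300² + 9607²) = 9695 Ω
I = V/|Z| = 103.2 μA
V_L = I·|Z_L| = 0.0001032 × 9607 = 0.9910 V

0.9910 V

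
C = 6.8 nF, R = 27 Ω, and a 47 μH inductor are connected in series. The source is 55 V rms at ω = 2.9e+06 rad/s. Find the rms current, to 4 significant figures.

612.8 mA

X_L = ωL = 136.3 Ω
X_C = 1/(ωC) = 50.71 Ω
Net reactance X = X_L − X_C = 85.59 Ω
Z = 27.00 + j85.59 Ω
|Z| = √(27.00² + 85.59²) = 89.75 Ω
I = V/|Z| = 55/89.75 = 612.8 mA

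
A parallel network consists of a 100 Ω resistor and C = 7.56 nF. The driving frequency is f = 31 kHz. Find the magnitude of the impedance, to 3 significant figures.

98.9 Ω

ω = 2πf = 194800 rad/s
X_C = 1/(ωC) = 679 Ω
Parallel: admittances add. Y = 1/R + jωC
Y = (0.0100 + j0.00147) S
|Y| = 0.0101 S → |Z| = 1/|Y| = 98.9 Ω, ∠Z = −∠Y = -8.38°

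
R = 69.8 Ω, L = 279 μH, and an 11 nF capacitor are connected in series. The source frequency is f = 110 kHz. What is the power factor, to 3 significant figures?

ω = 2πf = 691200 rad/s
X_L = ωL = 193 Ω
X_C = 1/(ωC) = 132 Ω
Net reactance X = X_L − X_C = 61.3 Ω
Z = 69.8 + j61.3 Ω
|Z| = √(69.8² + 61.3²) = 92.9 Ω
∠Z = arctan(61.3/69.8) = 41.3°
cos φ = cos(41.3°) = 0.751

0.751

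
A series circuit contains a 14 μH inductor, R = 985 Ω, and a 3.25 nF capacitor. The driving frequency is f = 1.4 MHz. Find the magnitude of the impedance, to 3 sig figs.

ω = 2πf = 8.796e+06 rad/s
X_L = ωL = 123 Ω
X_C = 1/(ωC) = 35.0 Ω
Net reactance X = X_L − X_C = 88.2 Ω
Z = 985 + j88.2 Ω
|Z| = √(985² + 88.2²) = 989 Ω

989 Ω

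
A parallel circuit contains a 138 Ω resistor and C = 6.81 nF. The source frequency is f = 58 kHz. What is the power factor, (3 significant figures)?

0.946

ω = 2πf = 364400 rad/s
X_C = 1/(ωC) = 403 Ω
Parallel: admittances add. Y = 1/R + jωC
Y = (0.00725 + j0.00248) S
|Y| = 0.00766 S → |Z| = 1/|Y| = 131 Ω, ∠Z = −∠Y = -18.9°
cos φ = cos(-18.9°) = 0.946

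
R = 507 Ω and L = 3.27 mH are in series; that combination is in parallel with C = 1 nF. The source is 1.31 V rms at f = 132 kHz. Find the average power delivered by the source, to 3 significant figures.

ω = 2πf = 829400 rad/s
X_L = ωL = 2710 Ω
X_C = 1/(ωC) = 1210 Ω
Branch 1 (R+jX_L): Z₁ = 507 + j2710 Ω, |Z₁| = 2760 Ω
Branch 2 (−jX_C): Z₂ = −j1210 Ω
Parallel: Z = Z₁Z₂/(Z₁+Z₂), |Z| = 2090 Ω, ∠Z = -82.0°
I = V/|Z| = 626 μA
P = VI cos φ = 1.31 × 0.000626 × cos(-82.0°) = 114 μW

114 μW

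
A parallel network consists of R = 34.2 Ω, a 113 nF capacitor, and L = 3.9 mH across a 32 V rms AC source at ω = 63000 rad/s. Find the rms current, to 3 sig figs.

941 mA

X_L = ωL = 246 Ω
X_C = 1/(ωC) = 140 Ω
Parallel: admittances add. Y = 1/R + 1/(jωL) + jωC
Y = (0.0292 + j0.00305) S
|Y| = 0.0294 S → |Z| = 1/|Y| = 34.0 Ω, ∠Z = −∠Y = -5.95°
I = V/|Z| = 32/34.0 = 941 mA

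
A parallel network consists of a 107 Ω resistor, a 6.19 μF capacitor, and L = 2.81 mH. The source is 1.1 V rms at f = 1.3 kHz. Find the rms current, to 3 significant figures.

ω = 2πf = 8168 rad/s
X_L = ωL = 23.0 Ω
X_C = 1/(ωC) = 19.8 Ω
Parallel: admittances add. Y = 1/R + 1/(jωL) + jωC
Y = (0.00935 + j0.00699) S
|Y| = 0.0117 S → |Z| = 1/|Y| = 85.7 Ω, ∠Z = −∠Y = -36.8°
I = V/|Z| = 1.1/85.7 = 12.8 mA

12.8 mA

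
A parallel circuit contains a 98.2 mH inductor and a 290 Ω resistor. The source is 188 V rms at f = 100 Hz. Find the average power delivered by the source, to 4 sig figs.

ω = 2πf = 628.3 rad/s
X_L = ωL = 61.70 Ω
Parallel: admittances add. Y = 1/R + 1/(jωL)
Y = (0.003448 − j0.01621) S
|Y| = 0.01657 S → |Z| = 1/|Y| = 60.35 Ω, ∠Z = −∠Y = 77.99°
I = V/|Z| = 3.115 A
P = VI cos φ = 188 × 3.115 × cos(77.99°) = 121.9 W

121.9 W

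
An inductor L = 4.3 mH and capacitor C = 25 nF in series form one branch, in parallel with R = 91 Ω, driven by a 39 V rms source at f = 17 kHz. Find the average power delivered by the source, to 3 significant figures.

16.7 W

ω = 2πf = 106800 rad/s
X_L = ωL = 459 Ω
X_C = 1/(ωC) = 374 Ω
Branch 1: Z₁ = R = 91.0 Ω
Branch 2 (series LC): Z₂ = j(X_L − X_C) = j84.8 Ω
Parallel: Z = Z₁Z₂/(Z₁+Z₂), |Z| = 62.0 Ω, ∠Z = 47.0°
I = V/|Z| = 629 mA
P = VI cos φ = 39 × 0.629 × cos(47.0°) = 16.7 W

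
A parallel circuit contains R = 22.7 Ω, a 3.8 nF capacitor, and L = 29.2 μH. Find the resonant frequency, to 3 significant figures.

ω₀ = 1/√(LC) = 1/√(2.92e-05 × 3.8e-09) = 3.002e+06 rad/s
f₀ = ω₀/(2π) = 478 kHz

478 kHz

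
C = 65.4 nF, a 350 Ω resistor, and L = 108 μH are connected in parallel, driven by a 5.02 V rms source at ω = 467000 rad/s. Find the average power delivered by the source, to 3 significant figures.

X_L = ωL = 50.4 Ω
X_C = 1/(ωC) = 32.7 Ω
Parallel: admittances add. Y = 1/R + 1/(jωL) + jωC
Y = (0.00286 + j0.0107) S
|Y| = 0.0111 S → |Z| = 1/|Y| = 90.2 Ω, ∠Z = −∠Y = -75.1°
I = V/|Z| = 55.7 mA
P = VI cos φ = 5.02 × 0.0557 × cos(-75.1°) = 72.0 mW

72.0 mW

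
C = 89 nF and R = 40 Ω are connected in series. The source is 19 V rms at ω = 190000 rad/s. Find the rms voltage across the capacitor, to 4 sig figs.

15.74 V

X_C = 1/(ωC) = 59.14 Ω
Z = 40.00 − j59.14 Ω
|Z| = √(40.00² + 59.14²) = 71.39 Ω
I = V/|Z| = 266.1 mA
V_C = I·|Z_C| = 0.2661 × 59.14 = 15.74 V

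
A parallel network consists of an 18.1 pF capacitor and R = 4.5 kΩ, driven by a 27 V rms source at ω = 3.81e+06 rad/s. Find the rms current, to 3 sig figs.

X_C = 1/(ωC) = 14500 Ω
Parallel: admittances add. Y = 1/R + jωC
Y = (0.000222 + j6.9e-05) S
|Y| = 0.000233 S → |Z| = 1/|Y| = 4300 Ω, ∠Z = −∠Y = -17.2°
I = V/|Z| = 27/4300 = 6.28 mA

6.28 mA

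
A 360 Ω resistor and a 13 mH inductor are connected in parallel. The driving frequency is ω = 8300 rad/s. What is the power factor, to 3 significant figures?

X_L = ωL = 108 Ω
Parallel: admittances add. Y = 1/R + 1/(jωL)
Y = (0.00278 − j0.00927) S
|Y| = 0.00968 S → |Z| = 1/|Y| = 103 Ω, ∠Z = −∠Y = 73.3°
cos φ = cos(73.3°) = 0.287

0.287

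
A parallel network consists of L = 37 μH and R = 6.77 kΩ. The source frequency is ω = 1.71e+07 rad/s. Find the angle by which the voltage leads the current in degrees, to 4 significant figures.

84.66°

X_L = ωL = 632.7 Ω
Parallel: admittances add. Y = 1/R + 1/(jωL)
Y = (0.0001477 − j0.001581) S
|Y| = 0.001587 S → |Z| = 1/|Y| = 630.0 Ω, ∠Z = −∠Y = 84.66°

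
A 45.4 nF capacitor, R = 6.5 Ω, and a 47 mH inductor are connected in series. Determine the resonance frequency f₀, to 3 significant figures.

ω₀ = 1/√(LC) = 1/√(0.047 × 4.54e-08) = 21650 rad/s
f₀ = ω₀/(2π) = 3.45 kHz

3.45 kHz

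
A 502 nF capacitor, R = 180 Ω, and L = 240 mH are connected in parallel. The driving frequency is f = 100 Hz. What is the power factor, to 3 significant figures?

ω = 2πf = 628.3 rad/s
X_L = ωL = 151 Ω
X_C = 1/(ωC) = 3170 Ω
Parallel: admittances add. Y = 1/R + 1/(jωL) + jωC
Y = (0.00556 − j0.00632) S
|Y| = 0.00841 S → |Z| = 1/|Y| = 119 Ω, ∠Z = −∠Y = 48.7°
cos φ = cos(48.7°) = 0.660

0.660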